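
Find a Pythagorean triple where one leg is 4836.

We need the other leg and hypotenuse such that 4836² + x² = c².
Take x = 855, c = 4911: 4836² + 855² = 23386896 + 731025 = 24117921 = 4911² ✓
Triple: (855, 4836, 4911)

(855, 4836, 4911)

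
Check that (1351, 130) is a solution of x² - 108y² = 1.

Compute x² = 1351² = 1825201
Compute 108y² = 108·130² = 108·16900 = 1825200
x² - 108y² = 1825201 - 1825200 = 1
Since this equals 1, (1351, 130) is a solution.

Yes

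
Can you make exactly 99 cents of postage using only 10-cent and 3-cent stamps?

We need non-negative x, y with 10x + 3y = 99.
gcd(10, 3) = 1 divides 99, so integer solutions exist.
Search for a non-negative one: x = 0 gives 3y = 99 - 0 = 99, so y = 33.
Check: 10·0 + 3·33 = 99 ✓

Yes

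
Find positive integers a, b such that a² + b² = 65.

Search for a with 65 - a² a perfect square.
a = 1: 65 - 1² = 65 - 1 = 64 = 8² ✓
So a = 1, b = 8.

a = 1, b = 8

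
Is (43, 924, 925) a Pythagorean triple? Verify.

Compute a² + b² = 43² + 924² = 1849 + 853776 = 855625
Compute c² = 925² = 855625
Since 855625 = 855625, confirmed.

Yes, it is a Pythagorean triple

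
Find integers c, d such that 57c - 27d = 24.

Step 1: Check solvability.
gcd(57, 27) = 3
Since 3 divides 24, solutions exist.

Step 2: Apply extended Euclidean algorithm to find gcd.
We find integers such that 57*x0 + 27*y0 = 3

Step 3: Scale the particular solution.
Multiply by 24/3 = 8:
c = 8, d = 16

Step 4: Verify.
57*(8) - 27*(16) = 24 = 24 ✓

c = 8, d = 16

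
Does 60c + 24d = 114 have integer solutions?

Step 1: Compute gcd(60, 24).
gcd(60, 24) = 12

Step 2: Check divisibility.
Does 12 divide 114? 114 = 12 x 9 + 6, so no.

By the theorem on linear Diophantine equations, 60c + 24d = 114 has integer solutions if and only if gcd(60, 24) divides 114. Since 12 does not divide 114, no solutions exist.

No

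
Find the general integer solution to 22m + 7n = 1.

Step 1: Compute gcd(22, 7) = 1.
Since 1 divides 1, solutions exist.

Step 2: Find a particular solution using extended Euclidean algorithm.
We get m₀ = 1, n₀ = -3.
Check: 22*1 + 7*-3 = 1 = 1 ✓

Step 3: Write the general solution.
m = 1 + (7/1)t = 1 + 7t
n = -3 - (22/1)t = -3 - 22t
for any integer t.

m = 1 + 7t, n = -3 - 22t for integer t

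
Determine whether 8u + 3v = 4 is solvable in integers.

Step 1: Compute gcd(8, 3).
gcd(8, 3) = 1

Step 2: Check divisibility.
Does 1 divide 4? 4 = 1 x 4, so yes.

By the theorem on linear Diophantine equations, 8u + 3v = 4 has integer solutions if and only if gcd(8, 3) divides 4. Since 1 | 4, solutions exist.

Yes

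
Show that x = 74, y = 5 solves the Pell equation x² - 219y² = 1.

Compute x² = 74² = 5476
Compute 219y² = 219·5² = 219·25 = 5475
x² - 219y² = 5476 - 5475 = 1
Since this equals 1, (74, 5) is a solution.

Yes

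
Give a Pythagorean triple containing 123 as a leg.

We need the other leg and hypotenuse such that 123² + x² = c².
Take x = 836, c = 845: 123² + 836² = 15129 + 698896 = 714025 = 845² ✓
Triple: (123, 836, 845)

(123, 836, 845)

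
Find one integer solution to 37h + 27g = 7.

Step 1: Check solvability.
gcd(37, 27) = 1
Since 1 divides 7, solutions exist.

Step 2: Apply extended Euclidean algorithm to find gcd.
We find integers such that 37*x0 + 27*y0 = 1

Step 3: Scale the particular solution.
Multiply by 7/1 = 7:
h = -56, g = 77

Step 4: Verify.
37*(-56) + 27*(77) = 7 = 7 ✓

h = -56, g = 77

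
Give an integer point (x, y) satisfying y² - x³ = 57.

Try small integer x values and check whether x³ + 57 is a perfect square.
x = 7: x³ + 57 = 7³ + 57 = 343 + 57 = 400
Is 400 a perfect square? 20² = 400 ✓
So (x, y) = (7, 20) is a solution.

x = 7, y = 20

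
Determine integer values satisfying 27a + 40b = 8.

Step 1: Check solvability.
gcd(27, 40) = 1
Since 1 divides 8, solutions exist.

Step 2: Apply extended Euclidean algorithm to find gcd.
We find integers such that 27*x0 + 40*y0 = 1

Step 3: Scale the particular solution.
Multiply by 8/1 = 8:
a = 24, b = -16

Step 4: Verify.
27*(24) + 40*(-16) = 8 = 8 ✓

a = 24, b = -16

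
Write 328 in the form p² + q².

We need to find integers p, q > 0 such that p² + q² = 328.
Trying p = 2: q² = 328 - 2² = 328 - 4 = 324
q = 18
Check: 2² + 18² = 4 + 324 = 328 ✓

328 = 2² + 18²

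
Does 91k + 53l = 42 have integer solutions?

Step 1: Compute gcd(91, 53).
gcd(91, 53) = 1

Step 2: Check divisibility.
Does 1 divide 42? 42 = 1 x 42, so yes.

By the theorem on linear Diophantine equations, 91k + 53l = 42 has integer solutions if and only if gcd(91, 53) divides 42. Since 1 | 42, solutions exist.

Yes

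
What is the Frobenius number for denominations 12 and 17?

For two coprime denominations a and b, the Frobenius number (largest value not representable as a non-negative combination) is ab - a - b.
Here gcd(12, 17) = 1, so they are coprime.
F(12, 17) = 12·17 - 12 - 17 = 204 - 29 = 175

175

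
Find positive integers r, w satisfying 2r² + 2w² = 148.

Try small values of r and check whether (148 - 2r²)/2 is a perfect square.
r = 7: 2·7² = 98, so 2w² = 148 - 98 = 50, giving w² = 25, w = 5.
Check: 2·7² + 2·5² = 98 + 50 = 148 ✓

r = 7, w = 5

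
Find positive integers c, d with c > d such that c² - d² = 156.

Factor: c² - d² = (c+d)(c-d) = 156.
We need two factors of 156 with the same parity.
Use c+d = 78 and c-d = 2 (product 78·2 = 156).
Adding: 2c = 80, so c = 40.
Subtracting: 2d = 76, so d = 38.
Check: 40² - 38² = 1600 - 1444 = 156 ✓

c = 40, d = 38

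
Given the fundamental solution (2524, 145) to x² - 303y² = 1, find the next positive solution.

Solutions to x² - Dy² = 1 are generated by powers of (x₀ + y₀√D).
The next solution satisfies x₁ + y₁√303 = (x₀ + y₀√303)², giving:
x₁ = x₀² + 303y₀² = 2524² + 303·145² = 6370576 + 6370575 = 12741151
y₁ = 2x₀y₀ = 2·2524·145 = 731960

Verify: 12741151² - 303·731960² = 162336928804801 - 162336928804800 = 1 ✓

x = 12741151, y = 731960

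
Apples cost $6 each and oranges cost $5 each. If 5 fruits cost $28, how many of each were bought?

Let a = apples, o = oranges.
a + o = 5
6a + 5o = 28
Substitute o = 5 - a:
6a + 5(5 - a) = 28
(6 - 5)a = 28 - 25
1a = 3
a = 3, o = 5 - 3 = 2

Apples: 3, Oranges: 2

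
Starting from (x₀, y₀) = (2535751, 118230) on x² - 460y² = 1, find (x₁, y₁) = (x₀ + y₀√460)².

Solutions to x² - Dy² = 1 are generated by powers of (x₀ + y₀√D).
The next solution satisfies x₁ + y₁√460 = (x₀ + y₀√460)², giving:
x₁ = x₀² + 460y₀² = 2535751² + 460·118230² = 6430033134001 + 6430033134000 = 12860066268001
y₁ = 2x₀y₀ = 2·2535751·118230 = 599603681460

Verify: 12860066268001² - 460·599603681460² = 165381304417377167956536001 - 165381304417377167956536000 = 1 ✓

x = 12860066268001, y = 599603681460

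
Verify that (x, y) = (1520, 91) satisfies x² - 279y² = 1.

Compute x² = 1520² = 2310400
Compute 279y² = 279·91² = 279·8281 = 2310399
x² - 279y² = 2310400 - 2310399 = 1
Since this equals 1, (1520, 91) is a solution.

Yes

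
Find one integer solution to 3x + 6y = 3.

Step 1: Check solvability.
gcd(3, 6) = 3
Since 3 divides 3, solutions exist.

Step 2: Apply extended Euclidean algorithm to find gcd.
We find integers such that 3*x0 + 6*y0 = 3

Step 3: Scale the particular solution.
Multiply by 3/3 = 1:
x = 1, y = 0

Step 4: Verify.
3*(1) + 6*(0) = 3 = 3 ✓

x = 1, y = 0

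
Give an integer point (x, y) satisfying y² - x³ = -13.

Try small integer x values and check whether x³ - 13 is a perfect square.
x = 17: x³ - 13 = 17³ - 13 = 4913 - 13 = 4900
Is 4900 a perfect square? 70² = 4900 ✓
So (x, y) = (17, 70) is a solution.

x = 17, y = 70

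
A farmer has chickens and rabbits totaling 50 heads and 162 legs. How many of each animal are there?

Let c = chickens, r = rabbits.
Heads: c + r = 50
Legs: 2c + 4r = 162
From the first equation, c = 50 - r. Substitute:
2(50 - r) + 4r = 162
100 + 2r = 162
r = (162 - 100)/2 = 31
c = 50 - 31 = 19

Chickens: 19, Rabbits: 31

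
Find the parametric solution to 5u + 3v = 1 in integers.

Step 1: Compute gcd(5, 3) = 1.
Since 1 divides 1, solutions exist.

Step 2: Find a particular solution using extended Euclidean algorithm.
We get u₀ = -1, v₀ = 2.
Check: 5*-1 + 3*2 = 1 = 1 ✓

Step 3: Write the general solution.
u = -1 + (3/1)t = -1 + 3t
v = 2 - (5/1)t = 2 - 5t
for any integer t.

u = -1 + 3t, v = 2 - 5t for integer t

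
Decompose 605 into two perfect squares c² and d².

We need to find integers c, d > 0 such that c² + d² = 605.
Trying c = 11: d² = 605 - 11² = 605 - 121 = 484
d = 22
Check: 11² + 22² = 121 + 484 = 605 ✓

605 = 11² + 22²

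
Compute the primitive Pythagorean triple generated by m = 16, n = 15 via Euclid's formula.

a = m² - n² = 256 - 225 = 31
b = 2mn = 2·16·15 = 480
c = m² + n² = 256 + 225 = 481
Verify: 31² + 480² = 961 + 230400 = 231361 = 481² ✓

(31, 480, 481)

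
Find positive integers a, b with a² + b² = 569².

We need a² + b² = 569² = 323761.
Trying: 231² + 520² = 53361 + 270400 = 323761 ✓

(231, 520, 569)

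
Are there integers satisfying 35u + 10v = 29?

Step 1: Compute gcd(35, 10).
gcd(35, 10) = 5

Step 2: Check divisibility.
Does 5 divide 29? 29 = 5 x 5 + 4, so no.

By the theorem on linear Diophantine equations, 35u + 10v = 29 has integer solutions if and only if gcd(35, 10) divides 29. Since 5 does not divide 29, no solutions exist.

No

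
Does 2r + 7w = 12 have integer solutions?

Step 1: Compute gcd(2, 7).
gcd(2, 7) = 1

Step 2: Check divisibility.
Does 1 divide 12? 12 = 1 x 12, so yes.

By the theorem on linear Diophantine equations, 2r + 7w = 12 has integer solutions if and only if gcd(2, 7) divides 12. Since 1 | 12, solutions exist.

Yes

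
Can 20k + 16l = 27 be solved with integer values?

Step 1: Compute gcd(20, 16).
gcd(20, 16) = 4

Step 2: Check divisibility.
Does 4 divide 27? 27 = 4 x 6 + 3, so no.

By the theorem on linear Diophantine equations, 20k + 16l = 27 has integer solutions if and only if gcd(20, 16) divides 27. Since 4 does not divide 27, no solutions exist.

No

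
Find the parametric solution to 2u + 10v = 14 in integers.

Step 1: Compute gcd(2, 10) = 2.
Since 2 divides 14, solutions exist.

Step 2: Find a particular solution using extended Euclidean algorithm.
We get u₀ = 7, v₀ = 0.
Check: 2*7 + 10*0 = 14 = 14 ✓

Step 3: Write the general solution.
u = 7 + (10/2)t = 7 + 5t
v = 0 - (2/2)t = 0 - 1t
for any integer t.

u = 7 + 5t, v = 0 - 1t for integer t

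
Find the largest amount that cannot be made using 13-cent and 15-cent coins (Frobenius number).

For two coprime denominations a and b, the Frobenius number (largest value not representable as a non-negative combination) is ab - a - b.
Here gcd(13, 15) = 1, so they are coprime.
F(13, 15) = 13·15 - 13 - 15 = 195 - 28 = 167

167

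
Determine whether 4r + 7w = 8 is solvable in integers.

Step 1: Compute gcd(4, 7).
gcd(4, 7) = 1

Step 2: Check divisibility.
Does 1 divide 8? 8 = 1 x 8, so yes.

By the theorem on linear Diophantine equations, 4r + 7w = 8 has integer solutions if and only if gcd(4, 7) divides 8. Since 1 | 8, solutions exist.

Yes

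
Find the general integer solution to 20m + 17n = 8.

Step 1: Compute gcd(20, 17) = 1.
Since 1 divides 8, solutions exist.

Step 2: Find a particular solution using extended Euclidean algorithm.
We get m₀ = 48, n₀ = -56.
Check: 20*48 + 17*-56 = 8 = 8 ✓

Step 3: Write the general solution.
m = 48 + (17/1)t = 48 + 17t
n = -56 - (20/1)t = -56 - 20t
for any integer t.

m = 48 + 17t, n = -56 - 20t for integer t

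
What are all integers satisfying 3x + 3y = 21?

Step 1: Compute gcd(3, 3) = 3.
Since 3 divides 21, solutions exist.

Step 2: Find a particular solution using extended Euclidean algorithm.
We get x₀ = 0, y₀ = 7.
Check: 3*0 + 3*7 = 21 = 21 ✓

Step 3: Write the general solution.
x = 0 + (3/3)t = 0 + 1t
y = 7 - (3/3)t = 7 - 1t
for any integer t.

x = 0 + 1t, y = 7 - 1t for integer t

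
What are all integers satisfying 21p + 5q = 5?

Step 1: Compute gcd(21, 5) = 1.
Since 1 divides 5, solutions exist.

Step 2: Find a particular solution using extended Euclidean algorithm.
We get p₀ = 5, q₀ = -20.
Check: 21*5 + 5*-20 = 5 = 5 ✓

Step 3: Write the general solution.
p = 5 + (5/1)t = 5 + 5t
q = -20 - (21/1)t = -20 - 21t
for any integer t.

p = 5 + 5t, q = -20 - 21t for integer t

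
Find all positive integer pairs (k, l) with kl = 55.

The positive divisors of 55 are: 1, 5, 11, 55.
Each divisor d gives the pair (d, 55/d):
(1, 55), (5, 11), (11, 5), (55, 1)

(1, 55), (5, 11), (11, 5), (55, 1)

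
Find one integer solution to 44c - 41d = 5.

Step 1: Check solvability.
gcd(44, 41) = 1
Since 1 divides 5, solutions exist.

Step 2: Apply extended Euclidean algorithm to find gcd.
We find integers such that 44*x0 + 41*y0 = 1

Step 3: Scale the particular solution.
Multiply by 5/1 = 5:
c = 70, d = 75

Step 4: Verify.
44*(70) - 41*(75) = 5 = 5 ✓

c = 70, d = 75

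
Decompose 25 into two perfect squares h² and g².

We need to find integers h, g > 0 such that h² + g² = 25.
Trying h = 3: g² = 25 - 3² = 25 - 9 = 16
g = 4
Check: 3² + 4² = 9 + 16 = 25 ✓

25 = 3² + 4²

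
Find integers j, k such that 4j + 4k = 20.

Step 1: Check solvability.
gcd(4, 4) = 4
Since 4 divides 20, solutions exist.

Step 2: Apply extended Euclidean algorithm to find gcd.
We find integers such that 4*x0 + 4*y0 = 4

Step 3: Scale the particular solution.
Multiply by 20/4 = 5:
j = 0, k = 5

Step 4: Verify.
4*(0) + 4*(5) = 20 = 20 ✓

j = 0, k = 5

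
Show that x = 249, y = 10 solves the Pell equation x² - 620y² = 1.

Compute x² = 249² = 62001
Compute 620y² = 620·10² = 620·100 = 62000
x² - 620y² = 62001 - 62000 = 1
Since this equals 1, (249, 10) is a solution.

Yes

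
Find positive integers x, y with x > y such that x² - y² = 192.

Factor: x² - y² = (x+y)(x-y) = 192.
We need two factors of 192 with the same parity.
Use x+y = 96 and x-y = 2 (product 96·2 = 192).
Adding: 2x = 98, so x = 49.
Subtracting: 2y = 94, so y = 47.
Check: 49² - 47² = 2401 - 2209 = 192 ✓

x = 49, y = 47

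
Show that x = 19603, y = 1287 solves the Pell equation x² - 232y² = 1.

Compute x² = 19603² = 384277609
Compute 232y² = 232·1287² = 232·1656369 = 384277608
x² - 232y² = 384277609 - 384277608 = 1
Since this equals 1, (19603, 1287) is a solution.

Yes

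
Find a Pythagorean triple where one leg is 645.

We need the other leg and hypotenuse such that 645² + x² = c².
Take x = 4600, c = 4645: 645² + 4600² = 416025 + 21160000 = 21576025 = 4645² ✓
Triple: (645, 4600, 4645)

(645, 4600, 4645)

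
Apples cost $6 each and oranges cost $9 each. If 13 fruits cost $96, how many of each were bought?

Let a = apples, o = oranges.
a + o = 13
6a + 9o = 96
Substitute o = 13 - a:
6a + 9(13 - a) = 96
(6 - 9)a = 96 - 117
-3a = -21
a = 7, o = 13 - 7 = 6

Apples: 7, Oranges: 6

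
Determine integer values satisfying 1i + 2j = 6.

Step 1: Check solvability.
gcd(1, 2) = 1
Since 1 divides 6, solutions exist.

Step 2: Apply extended Euclidean algorithm to find gcd.
We find integers such that 1*x0 + 2*y0 = 1

Step 3: Scale the particular solution.
Multiply by 6/1 = 6:
i = 6, j = 0

Step 4: Verify.
1*(6) + 2*(0) = 6 = 6 ✓

i = 6, j = 0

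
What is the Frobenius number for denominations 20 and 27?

For two coprime denominations a and b, the Frobenius number (largest value not representable as a non-negative combination) is ab - a - b.
Here gcd(20, 27) = 1, so they are coprime.
F(20, 27) = 20·27 - 20 - 27 = 540 - 47 = 493

493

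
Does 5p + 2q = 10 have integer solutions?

Step 1: Compute gcd(5, 2).
gcd(5, 2) = 1

Step 2: Check divisibility.
Does 1 divide 10? 10 = 1 x 10, so yes.

By the theorem on linear Diophantine equations, 5p + 2q = 10 has integer solutions if and only if gcd(5, 2) divides 10. Since 1 | 10, solutions exist.

Yes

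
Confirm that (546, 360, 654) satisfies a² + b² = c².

Compute a² + b² = 546² + 360² = 298116 + 129600 = 427716
Compute c² = 654² = 427716
Since 427716 = 427716, confirmed.

Yes, it is a Pythagorean triple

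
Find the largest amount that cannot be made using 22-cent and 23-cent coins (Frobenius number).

For two coprime denominations a and b, the Frobenius number (largest value not representable as a non-negative combination) is ab - a - b.
Here gcd(22, 23) = 1, so they are coprime.
F(22, 23) = 22·23 - 22 - 23 = 506 - 45 = 461

461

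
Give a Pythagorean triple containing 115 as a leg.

We need the other leg and hypotenuse such that 115² + x² = c².
Take x = 252, c = 277: 115² + 252² = 13225 + 63504 = 76729 = 277² ✓
Triple: (115, 252, 277)

(115, 252, 277)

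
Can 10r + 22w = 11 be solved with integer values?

Step 1: Compute gcd(10, 22).
gcd(10, 22) = 2

Step 2: Check divisibility.
Does 2 divide 11? 11 = 2 x 5 + 1, so no.

By the theorem on linear Diophantine equations, 10r + 22w = 11 has integer solutions if and only if gcd(10, 22) divides 11. Since 2 does not divide 11, no solutions exist.

No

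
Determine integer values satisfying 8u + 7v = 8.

Step 1: Check solvability.
gcd(8, 7) = 1
Since 1 divides 8, solutions exist.

Step 2: Apply extended Euclidean algorithm to find gcd.
We find integers such that 8*x0 + 7*y0 = 1

Step 3: Scale the particular solution.
Multiply by 8/1 = 8:
u = 8, v = -8

Step 4: Verify.
8*(8) + 7*(-8) = 8 = 8 ✓

u = 8, v = -8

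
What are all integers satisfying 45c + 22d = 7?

Step 1: Compute gcd(45, 22) = 1.
Since 1 divides 7, solutions exist.

Step 2: Find a particular solution using extended Euclidean algorithm.
We get c₀ = 7, d₀ = -14.
Check: 45*7 + 22*-14 = 7 = 7 ✓

Step 3: Write the general solution.
c = 7 + (22/1)t = 7 + 22t
d = -14 - (45/1)t = -14 - 45t
for any integer t.

c = 7 + 22t, d = -14 - 45t for integer t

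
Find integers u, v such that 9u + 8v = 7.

Step 1: Check solvability.
gcd(9, 8) = 1
Since 1 divides 7, solutions exist.

Step 2: Apply extended Euclidean algorithm to find gcd.
We find integers such that 9*x0 + 8*y0 = 1

Step 3: Scale the particular solution.
Multiply by 7/1 = 7:
u = 7, v = -7

Step 4: Verify.
9*(7) + 8*(-7) = 7 = 7 ✓

u = 7, v = -7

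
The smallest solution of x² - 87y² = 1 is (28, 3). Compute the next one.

Solutions to x² - Dy² = 1 are generated by powers of (x₀ + y₀√D).
The next solution satisfies x₁ + y₁√87 = (x₀ + y₀√87)², giving:
x₁ = x₀² + 87y₀² = 28² + 87·3² = 784 + 783 = 1567
y₁ = 2x₀y₀ = 2·28·3 = 168

Verify: 1567² - 87·168² = 2455489 - 2455488 = 1 ✓

x = 1567, y = 168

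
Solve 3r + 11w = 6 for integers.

Step 1: Check solvability.
gcd(3, 11) = 1
Since 1 divides 6, solutions exist.

Step 2: Apply extended Euclidean algorithm to find gcd.
We find integers such that 3*x0 + 11*y0 = 1

Step 3: Scale the particular solution.
Multiply by 6/1 = 6:
r = 24, w = -6

Step 4: Verify.
3*(24) + 11*(-6) = 6 = 6 ✓

r = 24, w = -6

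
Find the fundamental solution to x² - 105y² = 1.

We seek the smallest positive integers (x, y) with x² - 105y² = 1, i.e., x² = 105y² + 1.
Try successive y values:
y = 1: x² = 105·1² + 1 = 106, not a perfect square
y = 2: x² = 105·2² + 1 = 421, not a perfect square
y = 3: x² = 105·3² + 1 = 946, not a perfect square
... continuing the search (or via continued fractions) ...
y = 4: x² = 105·4² + 1 = 1681, x = 41 ✓

Verify: 41² - 105·4² = 1681 - 1680 = 1 ✓

x = 41, y = 4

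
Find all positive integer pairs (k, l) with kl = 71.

The positive divisors of 71 are: 1, 71.
Each divisor d gives the pair (d, 71/d):
(1, 71), (71, 1)

(1, 71), (71, 1)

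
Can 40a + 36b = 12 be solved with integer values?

Step 1: Compute gcd(40, 36).
gcd(40, 36) = 4

Step 2: Check divisibility.
Does 4 divide 12? 12 = 4 x 3, so yes.

By the theorem on linear Diophantine equations, 40a + 36b = 12 has integer solutions if and only if gcd(40, 36) divides 12. Since 4 | 12, solutions exist.

Yes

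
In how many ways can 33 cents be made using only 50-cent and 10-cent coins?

We need non-negative integers (x, y) with 50x + 10y = 33.
For each x from 0 to 0, check if (33 - 50x) is a non-negative multiple of 10.
Solutions (x, y): none
Count: 0

0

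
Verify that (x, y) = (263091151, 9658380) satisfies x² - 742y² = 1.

Compute x² = 263091151² = 69216953734504801
Compute 742y² = 742·9658380² = 742·93284304224400 = 69216953734504800
x² - 742y² = 69216953734504801 - 69216953734504800 = 1
Since this equals 1, (263091151, 9658380) is a solution.

Yes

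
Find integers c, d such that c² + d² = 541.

We need to find integers c, d > 0 such that c² + d² = 541.
Trying c = 10: d² = 541 - 10² = 541 - 100 = 441
d = 21
Check: 10² + 21² = 100 + 441 = 541 ✓

541 = 10² + 21²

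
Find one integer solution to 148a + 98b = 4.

Step 1: Check solvability.
gcd(148, 98) = 2
Since 2 divides 4, solutions exist.

Step 2: Apply extended Euclidean algorithm to find gcd.
We find integers such that 148*x0 + 98*y0 = 2

Step 3: Scale the particular solution.
Multiply by 4/2 = 2:
a = 4, b = -6

Step 4: Verify.
148*(4) + 98*(-6) = 4 = 4 ✓

a = 4, b = -6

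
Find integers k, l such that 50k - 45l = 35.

Step 1: Check solvability.
gcd(50, 45) = 5
Since 5 divides 35, solutions exist.

Step 2: Apply extended Euclidean algorithm to find gcd.
We find integers such that 50*x0 + 45*y0 = 5

Step 3: Scale the particular solution.
Multiply by 35/5 = 7:
k = 7, l = 7

Step 4: Verify.
50*(7) - 45*(7) = 35 = 35 ✓

k = 7, l = 7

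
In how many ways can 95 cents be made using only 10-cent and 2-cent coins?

We need non-negative integers (x, y) with 10x + 2y = 95.
For each x from 0 to 9, check if (95 - 10x) is a non-negative multiple of 2.
Solutions (x, y): none
Count: 0

0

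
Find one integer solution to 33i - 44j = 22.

Step 1: Check solvability.
gcd(33, 44) = 11
Since 11 divides 22, solutions exist.

Step 2: Apply extended Euclidean algorithm to find gcd.
We find integers such that 33*x0 + 44*y0 = 11

Step 3: Scale the particular solution.
Multiply by 22/11 = 2:
i = -2, j = -2

Step 4: Verify.
33*(-2) - 44*(-2) = 22 = 22 ✓

i = -2, j = -2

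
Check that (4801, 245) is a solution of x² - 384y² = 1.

Compute x² = 4801² = 23049601
Compute 384y² = 384·245² = 384·60025 = 23049600
x² - 384y² = 23049601 - 23049600 = 1
Since this equals 1, (4801, 245) is a solution.

Yes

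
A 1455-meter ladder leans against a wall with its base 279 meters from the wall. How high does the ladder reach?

The ladder, wall, and ground form a right triangle with hypotenuse 1455 and one leg 279.
By the Pythagorean theorem: h² = 1455² - 279² = 2117025 - 77841 = 2039184
h = √2039184 = 1428 meters

1428 meters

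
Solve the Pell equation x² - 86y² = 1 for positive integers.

We seek the smallest positive integers (x, y) with x² - 86y² = 1, i.e., x² = 86y² + 1.
Try successive y values:
y = 1: x² = 86·1² + 1 = 87, not a perfect square
y = 2: x² = 86·2² + 1 = 345, not a perfect square
y = 3: x² = 86·3² + 1 = 775, not a perfect square
... continuing the search (or via continued fractions) ...
y = 1122: x² = 86·1122² + 1 = 108264025, x = 10405 ✓

Verify: 10405² - 86·1122² = 108264025 - 108264024 = 1 ✓

x = 10405, y = 1122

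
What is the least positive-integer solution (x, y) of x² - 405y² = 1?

We seek the smallest positive integers (x, y) with x² - 405y² = 1, i.e., x² = 405y² + 1.
Try successive y values:
y = 1: x² = 405·1² + 1 = 406, not a perfect square
y = 2: x² = 405·2² + 1 = 1621, not a perfect square
y = 3: x² = 405·3² + 1 = 3646, not a perfect square
... continuing the search (or via continued fractions) ...
y = 8: x² = 405·8² + 1 = 25921, x = 161 ✓

Verify: 161² - 405·8² = 25921 - 25920 = 1 ✓

x = 161, y = 8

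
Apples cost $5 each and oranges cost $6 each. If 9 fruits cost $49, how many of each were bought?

Let a = apples, o = oranges.
a + o = 9
5a + 6o = 49
Substitute o = 9 - a:
5a + 6(9 - a) = 49
(5 - 6)a = 49 - 54
-1a = -5
a = 5, o = 9 - 5 = 4

Apples: 5, Oranges: 4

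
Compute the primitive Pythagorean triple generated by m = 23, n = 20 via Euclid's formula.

a = m² - n² = 23² - 20² = 529 - 400 = 129
b = 2mn = 2·23·20 = 920
c = m² + n² = 529 + 400 = 929
Verify: 129² + 920² = 16641 + 846400 = 863041 = 929² ✓

(129, 920, 929)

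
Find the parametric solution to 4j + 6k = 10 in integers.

Step 1: Compute gcd(4, 6) = 2.
Since 2 divides 10, solutions exist.

Step 2: Find a particular solution using extended Euclidean algorithm.
We get j₀ = -5, k₀ = 5.
Check: 4*-5 + 6*5 = 10 = 10 ✓

Step 3: Write the general solution.
j = -5 + (6/2)t = -5 + 3t
k = 5 - (4/2)t = 5 - 2t
for any integer t.

j = -5 + 3t, k = 5 - 2t for integer t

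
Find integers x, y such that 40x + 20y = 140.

Step 1: Check solvability.
gcd(40, 20) = 20
Since 20 divides 140, solutions exist.

Step 2: Apply extended Euclidean algorithm to find gcd.
We find integers such that 40*x0 + 20*y0 = 20

Step 3: Scale the particular solution.
Multiply by 140/20 = 7:
x = 0, y = 7

Step 4: Verify.
40*(0) + 20*(7) = 140 = 140 ✓

x = 0, y = 7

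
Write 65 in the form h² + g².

We need to find integers h, g > 0 such that h² + g² = 65.
Trying h = 1: g² = 65 - 1² = 65 - 1 = 64
g = 8
Check: 1² + 8² = 1 + 64 = 65 ✓

65 = 1² + 8²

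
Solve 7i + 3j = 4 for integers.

Step 1: Check solvability.
gcd(7, 3) = 1
Since 1 divides 4, solutions exist.

Step 2: Apply extended Euclidean algorithm to find gcd.
We find integers such that 7*x0 + 3*y0 = 1

Step 3: Scale the particular solution.
Multiply by 4/1 = 4:
i = 4, j = -8

Step 4: Verify.
7*(4) + 3*(-8) = 4 = 4 ✓

i = 4, j = -8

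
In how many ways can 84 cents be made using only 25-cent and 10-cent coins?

We need non-negative integers (x, y) with 25x + 10y = 84.
For each x from 0 to 3, check if (84 - 25x) is a non-negative multiple of 10.
Solutions (x, y): none
Count: 0

0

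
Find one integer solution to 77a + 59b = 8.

Step 1: Check solvability.
gcd(77, 59) = 1
Since 1 divides 8, solutions exist.

Step 2: Apply extended Euclidean algorithm to find gcd.
We find integers such that 77*x0 + 59*y0 = 1

Step 3: Scale the particular solution.
Multiply by 8/1 = 8:
a = 184, b = -240

Step 4: Verify.
77*(184) + 59*(-240) = 8 = 8 ✓

a = 184, b = -240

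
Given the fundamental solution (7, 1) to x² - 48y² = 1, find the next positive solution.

Solutions to x² - Dy² = 1 are generated by powers of (x₀ + y₀√D).
The next solution satisfies x₁ + y₁√48 = (x₀ + y₀√48)², giving:
x₁ = x₀² + 48y₀² = 7² + 48·1² = 49 + 48 = 97
y₁ = 2x₀y₀ = 2·7·1 = 14

Verify: 97² - 48·14² = 9409 - 9408 = 1 ✓

x = 97, y = 14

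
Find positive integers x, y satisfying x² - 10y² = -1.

We need x² = 10y² - 1. Try successive y:
y = 1: x² = 10·1² - 1 = 9 = 3² ✓
Check: 3² - 10·1² = 9 - 10 = -1 ✓

x = 3, y = 1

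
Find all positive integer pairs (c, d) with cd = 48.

The positive divisors of 48 are: 1, 2, 3, 4, 6, 8, 12, 16, 24, 48.
Each divisor d gives the pair (d, 48/d):
(1, 48), (2, 24), (3, 16), (4, 12), (6, 8), (8, 6), (12, 4), (16, 3), (24, 2), (48, 1)

(1, 48), (2, 24), (3, 16), (4, 12), (6, 8), (8, 6), (12, 4), (16, 3), (24, 2), (48, 1)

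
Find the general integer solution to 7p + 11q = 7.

Step 1: Compute gcd(7, 11) = 1.
Since 1 divides 7, solutions exist.

Step 2: Find a particular solution using extended Euclidean algorithm.
We get p₀ = -21, q₀ = 14.
Check: 7*-21 + 11*14 = 7 = 7 ✓

Step 3: Write the general solution.
p = -21 + (11/1)t = -21 + 11t
q = 14 - (7/1)t = 14 - 7t
for any integer t.

p = -21 + 11t, q = 14 - 7t for integer t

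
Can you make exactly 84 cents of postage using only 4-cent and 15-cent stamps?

We need non-negative x, y with 4x + 15y = 84.
gcd(4, 15) = 1 divides 84, so integer solutions exist.
Search for a non-negative one: x = 6 gives 15y = 84 - 24 = 60, so y = 4.
Check: 4·6 + 15·4 = 84 ✓

Yes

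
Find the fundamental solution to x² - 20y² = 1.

We seek the smallest positive integers (x, y) with x² - 20y² = 1, i.e., x² = 20y² + 1.
Try successive y values:
y = 1: x² = 20·1² + 1 = 21, not a perfect square
y = 2: x² = 20·2² + 1 = 81, x = 9 ✓

Verify: 9² - 20·2² = 81 - 80 = 1 ✓

x = 9, y = 2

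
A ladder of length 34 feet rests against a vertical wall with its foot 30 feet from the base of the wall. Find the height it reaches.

The ladder, wall, and ground form a right triangle with hypotenuse 34 and one leg 30.
By the Pythagorean theorem: h² = 34² - 30² = 1156 - 900 = 256
h = √256 = 16 feet

16 feet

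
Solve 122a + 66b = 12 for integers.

Step 1: Check solvability.
gcd(122, 66) = 2
Since 2 divides 12, solutions exist.

Step 2: Apply extended Euclidean algorithm to find gcd.
We find integers such that 122*x0 + 66*y0 = 2

Step 3: Scale the particular solution.
Multiply by 12/2 = 6:
a = 78, b = -144

Step 4: Verify.
122*(78) + 66*(-144) = 12 = 12 ✓

a = 78, b = -144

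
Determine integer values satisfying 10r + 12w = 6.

Step 1: Check solvability.
gcd(10, 12) = 2
Since 2 divides 6, solutions exist.

Step 2: Apply extended Euclidean algorithm to find gcd.
We find integers such that 10*x0 + 12*y0 = 2

Step 3: Scale the particular solution.
Multiply by 6/2 = 3:
r = -3, w = 3

Step 4: Verify.
10*(-3) + 12*(3) = 6 = 6 ✓

r = -3, w = 3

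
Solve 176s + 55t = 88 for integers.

Step 1: Check solvability.
gcd(176, 55) = 11
Since 11 divides 88, solutions exist.

Step 2: Apply extended Euclidean algorithm to find gcd.
We find integers such that 176*x0 + 55*y0 = 11

Step 3: Scale the particular solution.
Multiply by 88/11 = 8:
s = 8, t = -24

Step 4: Verify.
176*(8) + 55*(-24) = 88 = 88 ✓

s = 8, t = -24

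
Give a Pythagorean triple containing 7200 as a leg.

We need the other leg and hypotenuse such that 7200² + x² = c².
Take x = 2408, c = 7592: 7200² + 2408² = 51840000 + 5798464 = 57638464 = 7592² ✓
Triple: (2408, 7200, 7592)

(2408, 7200, 7592)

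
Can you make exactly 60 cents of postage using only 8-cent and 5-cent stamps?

We need non-negative x, y with 8x + 5y = 60.
gcd(8, 5) = 1 divides 60, so integer solutions exist.
Search for a non-negative one: x = 0 gives 5y = 60 - 0 = 60, so y = 12.
Check: 8·0 + 5·12 = 60 ✓

Yes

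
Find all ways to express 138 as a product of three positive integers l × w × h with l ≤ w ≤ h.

Iterate l from 1 to ⌊138^(1/3)⌋. For each l dividing 138, iterate w ≥ l with w dividing 138/l, and set h = 138/(l·w).
Triples found (5): (1×1×138), (1×2×69), (1×3×46), (1×6×23), (2×3×23)

(1×1×138), (1×2×69), (1×3×46), (1×6×23), (2×3×23)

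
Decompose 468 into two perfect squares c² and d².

We need to find integers c, d > 0 such that c² + d² = 468.
Trying c = 12: d² = 468 - 12² = 468 - 144 = 324
d = 18
Check: 12² + 18² = 144 + 324 = 468 ✓

468 = 12² + 18²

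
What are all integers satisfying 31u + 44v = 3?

Step 1: Compute gcd(31, 44) = 1.
Since 1 divides 3, solutions exist.

Step 2: Find a particular solution using extended Euclidean algorithm.
We get u₀ = -51, v₀ = 36.
Check: 31*-51 + 44*36 = 3 = 3 ✓

Step 3: Write the general solution.
u = -51 + (44/1)t = -51 + 44t
v = 36 - (31/1)t = 36 - 31t
for any integer t.

u = -51 + 44t, v = 36 - 31t for integer t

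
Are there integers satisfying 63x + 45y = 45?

Step 1: Compute gcd(63, 45).
gcd(63, 45) = 9

Step 2: Check divisibility.
Does 9 divide 45? 45 = 9 x 5, so yes.

By the theorem on linear Diophantine equations, 63x + 45y = 45 has integer solutions if and only if gcd(63, 45) divides 45. Since 9 | 45, solutions exist.

Yes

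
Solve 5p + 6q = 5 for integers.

Step 1: Check solvability.
gcd(5, 6) = 1
Since 1 divides 5, solutions exist.

Step 2: Apply extended Euclidean algorithm to find gcd.
We find integers such that 5*x0 + 6*y0 = 1

Step 3: Scale the particular solution.
Multiply by 5/1 = 5:
p = -5, q = 5

Step 4: Verify.
5*(-5) + 6*(5) = 5 = 5 ✓

p = -5, q = 5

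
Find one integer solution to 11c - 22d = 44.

Step 1: Check solvability.
gcd(11, 22) = 11
Since 11 divides 44, solutions exist.

Step 2: Apply extended Euclidean algorithm to find gcd.
We find integers such that 11*x0 + 22*y0 = 11

Step 3: Scale the particular solution.
Multiply by 44/11 = 4:
c = 4, d = 0

Step 4: Verify.
11*(4) - 22*(0) = 44 = 44 ✓

c = 4, d = 0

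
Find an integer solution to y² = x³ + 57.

Try small integer x values and check whether x³ + 57 is a perfect square.
x = 7: x³ + 57 = 7³ + 57 = 343 + 57 = 400
Is 400 a perfect square? 20² = 400 ✓
So (x, y) = (7, -20) is a solution.

x = 7, y = -20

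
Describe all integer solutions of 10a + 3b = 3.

Step 1: Compute gcd(10, 3) = 1.
Since 1 divides 3, solutions exist.

Step 2: Find a particular solution using extended Euclidean algorithm.
We get a₀ = 3, b₀ = -9.
Check: 10*3 + 3*-9 = 3 = 3 ✓

Step 3: Write the general solution.
a = 3 + (3/1)t = 3 + 3t
b = -9 - (10/1)t = -9 - 10t
for any integer t.

a = 3 + 3t, b = -9 - 10t for integer t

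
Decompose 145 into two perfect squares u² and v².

We need to find integers u, v > 0 such that u² + v² = 145.
Trying u = 1: v² = 145 - 1² = 145 - 1 = 144
v = 12
Check: 1² + 12² = 1 + 144 = 145 ✓

145 = 1² + 12²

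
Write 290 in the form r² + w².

We need to find integers r, w > 0 such that r² + w² = 290.
Trying r = 1: w² = 290 - 1² = 290 - 1 = 289
w = 17
Check: 1² + 17² = 1 + 289 = 290 ✓

290 = 1² + 17²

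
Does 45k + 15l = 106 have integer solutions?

Step 1: Compute gcd(45, 15).
gcd(45, 15) = 15

Step 2: Check divisibility.
Does 15 divide 106? 106 = 15 x 7 + 1, so no.

By the theorem on linear Diophantine equations, 45k + 15l = 106 has integer solutions if and only if gcd(45, 15) divides 106. Since 15 does not divide 106, no solutions exist.

No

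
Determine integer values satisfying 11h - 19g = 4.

Step 1: Check solvability.
gcd(11, 19) = 1
Since 1 divides 4, solutions exist.

Step 2: Apply extended Euclidean algorithm to find gcd.
We find integers such that 11*x0 + 19*y0 = 1

Step 3: Scale the particular solution.
Multiply by 4/1 = 4:
h = 28, g = 16

Step 4: Verify.
11*(28) - 19*(16) = 4 = 4 ✓

h = 28, g = 16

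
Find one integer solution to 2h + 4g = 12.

Step 1: Check solvability.
gcd(2, 4) = 2
Since 2 divides 12, solutions exist.

Step 2: Apply extended Euclidean algorithm to find gcd.
We find integers such that 2*x0 + 4*y0 = 2

Step 3: Scale the particular solution.
Multiply by 12/2 = 6:
h = 6, g = 0

Step 4: Verify.
2*(6) + 4*(0) = 12 = 12 ✓

h = 6, g = 0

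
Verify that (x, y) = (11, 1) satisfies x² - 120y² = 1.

Compute x² = 11² = 121
Compute 120y² = 120·1² = 120·1 = 120
x² - 120y² = 121 - 120 = 1
Since this equals 1, (11, 1) is a solution.

Yes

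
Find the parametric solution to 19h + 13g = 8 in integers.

Step 1: Compute gcd(19, 13) = 1.
Since 1 divides 8, solutions exist.

Step 2: Find a particular solution using extended Euclidean algorithm.
We get h₀ = -16, g₀ = 24.
Check: 19*-16 + 13*24 = 8 = 8 ✓

Step 3: Write the general solution.
h = -16 + (13/1)t = -16 + 13t
g = 24 - (19/1)t = 24 - 19t
for any integer t.

h = -16 + 13t, g = 24 - 19t for integer t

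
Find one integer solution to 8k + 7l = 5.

Step 1: Check solvability.
gcd(8, 7) = 1
Since 1 divides 5, solutions exist.

Step 2: Apply extended Euclidean algorithm to find gcd.
We find integers such that 8*x0 + 7*y0 = 1

Step 3: Scale the particular solution.
Multiply by 5/1 = 5:
k = 5, l = -5

Step 4: Verify.
8*(5) + 7*(-5) = 5 = 5 ✓

k = 5, l = -5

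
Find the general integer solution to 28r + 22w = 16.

Step 1: Compute gcd(28, 22) = 2.
Since 2 divides 16, solutions exist.

Step 2: Find a particular solution using extended Euclidean algorithm.
We get r₀ = 32, w₀ = -40.
Check: 28*32 + 22*-40 = 16 = 16 ✓

Step 3: Write the general solution.
r = 32 + (22/2)t = 32 + 11t
w = -40 - (28/2)t = -40 - 14t
for any integer t.

r = 32 + 11t, w = -40 - 14t for integer t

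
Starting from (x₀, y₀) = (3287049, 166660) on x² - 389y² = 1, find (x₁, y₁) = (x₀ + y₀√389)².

Solutions to x² - Dy² = 1 are generated by powers of (x₀ + y₀√D).
The next solution satisfies x₁ + y₁√389 = (x₀ + y₀√389)², giving:
x₁ = x₀² + 389y₀² = 3287049² + 389·166660² = 10804691128401 + 10804691128400 = 21609382256801
y₁ = 2x₀y₀ = 2·3287049·166660 = 1095639172680

Verify: 21609382256801² - 389·1095639172680² = 466965401520545879910753601 - 466965401520545879910753600 = 1 ✓

x = 21609382256801, y = 1095639172680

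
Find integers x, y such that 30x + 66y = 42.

Step 1: Check solvability.
gcd(30, 66) = 6
Since 6 divides 42, solutions exist.

Step 2: Apply extended Euclidean algorithm to find gcd.
We find integers such that 30*x0 + 66*y0 = 6

Step 3: Scale the particular solution.
Multiply by 42/6 = 7:
x = -14, y = 7

Step 4: Verify.
30*(-14) + 66*(7) = 42 = 42 ✓

x = -14, y = 7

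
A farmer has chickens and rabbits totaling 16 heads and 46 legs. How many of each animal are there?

Let c = chickens, r = rabbits.
Heads: c + r = 16
Legs: 2c + 4r = 46
From the first equation, c = 16 - r. Substitute:
2(16 - r) + 4r = 46
32 + 2r = 46
r = (46 - 32)/2 = 7
c = 16 - 7 = 9

Chickens: 9, Rabbits: 7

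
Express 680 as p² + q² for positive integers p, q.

We need to find integers p, q > 0 such that p² + q² = 680.
Trying p = 2: q² = 680 - 2² = 680 - 4 = 676
q = 26
Check: 2² + 26² = 4 + 676 = 680 ✓

680 = 2² + 26²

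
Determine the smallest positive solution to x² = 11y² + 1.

We seek the smallest positive integers (x, y) with x² - 11y² = 1, i.e., x² = 11y² + 1.
Try successive y values:
y = 1: x² = 11·1² + 1 = 12, not a perfect square
y = 2: x² = 11·2² + 1 = 45, not a perfect square
y = 3: x² = 11·3² + 1 = 100, x = 10 ✓

Verify: 10² - 11·3² = 100 - 99 = 1 ✓

x = 10, y = 3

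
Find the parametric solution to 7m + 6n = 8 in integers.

Step 1: Compute gcd(7, 6) = 1.
Since 1 divides 8, solutions exist.

Step 2: Find a particular solution using extended Euclidean algorithm.
We get m₀ = 8, n₀ = -8.
Check: 7*8 + 6*-8 = 8 = 8 ✓

Step 3: Write the general solution.
m = 8 + (6/1)t = 8 + 6t
n = -8 - (7/1)t = -8 - 7t
for any integer t.

m = 8 + 6t, n = -8 - 7t for integer t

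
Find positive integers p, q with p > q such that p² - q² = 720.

Factor: p² - q² = (p+q)(p-q) = 720.
We need two factors of 720 with the same parity.
Use p+q = 360 and p-q = 2 (product 360·2 = 720).
Adding: 2p = 362, so p = 181.
Subtracting: 2q = 358, so q = 179.
Check: 181² - 179² = 32761 - 32041 = 720 ✓

p = 181, q = 179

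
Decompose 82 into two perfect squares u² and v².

We need to find integers u, v > 0 such that u² + v² = 82.
Trying u = 1: v² = 82 - 1² = 82 - 1 = 81
v = 9
Check: 1² + 9² = 1 + 81 = 82 ✓

82 = 1² + 9²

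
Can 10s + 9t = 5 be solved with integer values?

Step 1: Compute gcd(10, 9).
gcd(10, 9) = 1

Step 2: Check divisibility.
Does 1 divide 5? 5 = 1 x 5, so yes.

By the theorem on linear Diophantine equations, 10s + 9t = 5 has integer solutions if and only if gcd(10, 9) divides 5. Since 1 | 5, solutions exist.

Yes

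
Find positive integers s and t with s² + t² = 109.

We need to find integers s, t > 0 such that s² + t² = 109.
Trying s = 3: t² = 109 - 3² = 109 - 9 = 100
t = 10
Check: 3² + 10² = 9 + 100 = 109 ✓

109 = 3² + 10²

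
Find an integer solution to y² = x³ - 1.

Try small integer x values and check whether x³ - 1 is a perfect square.
x = 1: x³ - 1 = 1³ - 1 = 1 - 1 = 0
Is 0 a perfect square? 0² = 0 ✓
So (x, y) = (1, 0) is a solution.

x = 1, y = 0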